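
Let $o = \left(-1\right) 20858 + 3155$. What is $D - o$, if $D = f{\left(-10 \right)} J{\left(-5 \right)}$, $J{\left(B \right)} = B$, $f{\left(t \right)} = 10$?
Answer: $17653$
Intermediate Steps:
$o = -17703$ ($o = -20858 + 3155 = -17703$)
$D = -50$ ($D = 10 \left(-5\right) = -50$)
$D - o = -50 - -17703 = -50 + 17703 = 17653$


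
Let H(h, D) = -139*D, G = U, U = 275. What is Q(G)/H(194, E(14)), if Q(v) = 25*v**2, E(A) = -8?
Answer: 1890625/1112 ≈ 1700.2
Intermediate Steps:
G = 275
Q(G)/H(194, E(14)) = (25*275**2)/((-139*(-8))) = (25*75625)/1112 = 1890625*(1/1112) = 1890625/1112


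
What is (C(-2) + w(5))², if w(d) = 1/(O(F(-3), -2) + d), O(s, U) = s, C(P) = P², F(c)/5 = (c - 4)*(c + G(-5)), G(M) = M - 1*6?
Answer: 3924361/245025 ≈ 16.016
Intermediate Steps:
G(M) = -6 + M (G(M) = M - 6 = -6 + M)
F(c) = 5*(-11 + c)*(-4 + c) (F(c) = 5*((c - 4)*(c + (-6 - 5))) = 5*((-4 + c)*(c - 11)) = 5*((-4 + c)*(-11 + c)) = 5*((-11 + c)*(-4 + c)) = 5*(-11 + c)*(-4 + c))
w(d) = 1/(490 + d) (w(d) = 1/((220 - 75*(-3) + 5*(-3)²) + d) = 1/((220 + 225 + 5*9) + d) = 1/((220 + 225 + 45) + d) = 1/(490 + d))
(C(-2) + w(5))² = ((-2)² + 1/(490 + 5))² = (4 + 1/495)² = (1981/495)² = 3924361/245025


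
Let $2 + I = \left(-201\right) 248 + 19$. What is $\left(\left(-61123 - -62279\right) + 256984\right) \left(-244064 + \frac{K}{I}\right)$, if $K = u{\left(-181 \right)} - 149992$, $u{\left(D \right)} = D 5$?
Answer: $- \frac{3139447642366180}{49831} \approx -6.3002 \cdot 10^{10}$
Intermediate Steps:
$u{\left(D \right)} = 5 D$
$I = -49831$ ($I = -2 + \left(\left(-201\right) 248 + 19\right) = -2 + \left(-49848 + 19\right) = -2 - 49829 = -49831$)
$K = -150897$ ($K = 5 \left(-181\right) - 149992 = -905 - 149992 = -150897$)
$\left(\left(-61123 - -62279\right) + 256984\right) \left(-244064 + \frac{K}{I}\right) = \left(\left(-61123 - -62279\right) + 256984\right) \left(-244064 - \frac{150897}{-49831}\right) = \left(\left(-61123 + 62279\right) + 256984\right) \left(-244064 - - \frac{150897}{49831}\right) = \left(1156 + 256984\right) \left(-244064 + \frac{150897}{49831}\right) = 258140 \left(- \frac{12161802287}{49831}\right) = - \frac{3139447642366180}{49831}$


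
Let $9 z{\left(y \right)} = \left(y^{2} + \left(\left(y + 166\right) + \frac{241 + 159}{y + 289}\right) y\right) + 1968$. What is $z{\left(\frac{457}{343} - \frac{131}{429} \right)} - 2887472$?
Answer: $- \frac{24011382161055286345265440}{8316396304687514043} \approx -2.8872 \cdot 10^{6}$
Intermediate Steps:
$z{\left(y \right)} = \frac{656}{3} + \frac{y^{2}}{9} + \frac{y \left(166 + y + \frac{400}{289 + y}\right)}{9}$ ($z{\left(y \right)} = \frac{\left(y^{2} + \left(\left(y + 166\right) + \frac{241 + 159}{y + 289}\right) y\right) + 1968}{9} = \frac{\left(y^{2} + \left(\left(166 + y\right) + \frac{400}{289 + y}\right) y\right) + 1968}{9} = \frac{\left(y^{2} + \left(166 + y + \frac{400}{289 + y}\right) y\right) + 1968}{9} = \frac{\left(y^{2} + y \left(166 + y + \frac{400}{289 + y}\right)\right) + 1968}{9} = \frac{1968 + y^{2} + y \left(166 + y + \frac{400}{289 + y}\right)}{9} = \frac{656}{3} + \frac{y^{2}}{9} + \frac{y \left(166 + y + \frac{400}{289 + y}\right)}{9}$)
$z{\left(\frac{457}{343} - \frac{131}{429} \right)} - 2887472 = \frac{2 \left(284376 + \left(\frac{457}{343} - \frac{131}{429}\right)^{3} + 372 \left(\frac{457}{343} - \frac{131}{429}\right)^{2} + 25171 \left(\frac{457}{343} - \frac{131}{429}\right)\right)}{9 \left(289 + \left(\frac{457}{343} - \frac{131}{429}\right)\right)} - 2887472 = \frac{2 \left(284376 + \left(\frac{151120}{147147}\right)^{3} + 372 \left(\frac{151120}{147147}\right)^{2} + 25171 \cdot \frac{151120}{147147}\right)}{9 \left(289 + \frac{151120}{147147}\right)} - 2887472 = \frac{2 \left(284376 + \frac{3451165884928000}{3186062101745523} + 372 \cdot \frac{22837254400}{21652239609} + \frac{3803841520}{147147}\right)}{9 \cdot \frac{42676603}{147147}} - 2887472 = \frac{2}{9} \cdot \frac{147147}{42676603} \left(284376 + \frac{3451165884928000}{3186062101745523} + \frac{2831819545600}{7217413203} + \frac{3803841520}{147147}\right) - 2887472 = \frac{2}{9} \cdot \frac{147147}{42676603} \cdot \frac{989654816689601751928}{3186062101745523} - 2887472 = \frac{1979309633379203503856}{8316396304687514043} - 2887472 = - \frac{24011382161055286345265440}{8316396304687514043}$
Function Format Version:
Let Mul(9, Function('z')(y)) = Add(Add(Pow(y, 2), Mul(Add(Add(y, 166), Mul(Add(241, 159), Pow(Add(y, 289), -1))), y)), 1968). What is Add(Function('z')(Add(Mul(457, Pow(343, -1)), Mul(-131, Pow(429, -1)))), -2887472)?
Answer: Rational(-24011382161055286345265440, 8316396304687514043) ≈ -2.8872e+6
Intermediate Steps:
Function('z')(y) = Add(Rational(656, 3), Mul(Rational(1, 9), Pow(y, 2)), Mul(Rational(1, 9), y, Add(166, y, Mul(400, Pow(Add(289, y), -1))))) (Function('z')(y) = Mul(Rational(1, 9), Add(Add(Pow(y, 2), Mul(Add(Add(y, 166), Mul(Add(241, 159), Pow(Add(y, 289), -1))), y)), 1968)) = Mul(Rational(1, 9), Add(Add(Pow(y, 2), Mul(Add(Add(166, y), Mul(400, Pow(Add(289, y), -1))), y)), 1968)) = Mul(Rational(1, 9), Add(Add(Pow(y, 2), Mul(Add(166, y, Mul(400, Pow(Add(289, y), -1))), y)), 1968)) = Mul(Rational(1, 9), Add(Add(Pow(y, 2), Mul(y, Add(166, y, Mul(400, Pow(Add(289, y), -1))))), 1968)) = Mul(Rational(1, 9), Add(1968, Pow(y, 2), Mul(y, Add(166, y, Mul(400, Pow(Add(289, y), -1)))))) = Add(Rational(656, 3), Mul(Rational(1, 9), Pow(y, 2)), Mul(Rational(1, 9), y, Add(166, y, Mul(400, Pow(Add(289, y), -1))))))
Add(Function('z')(Add(Mul(457, Pow(343, -1)), Mul(-131, Pow(429, -1)))), -2887472) = Add(Mul(Rational(2, 9), Pow(Add(289, Add(Mul(457, Pow(343, -1)), Mul(-131, Pow(429, -1)))), -1), Add(284376, Pow(Add(Mul(457, Pow(343, -1)), Mul(-131, Pow(429, -1))), 3), Mul(372, Pow(Add(Mul(457, Pow(343, -1)), Mul(-131, Pow(429, -1))), 2)), Mul(25171, Add(Mul(457, Pow(343, -1)), Mul(-131, Pow(429, -1)))))), -2887472) = Add(Mul(Rational(2, 9), Pow(Add(289, Add(Mul(457, Rational(1, 343)), Mul(-131, Rational(1, 429)))), -1), Add(284376, Pow(Add(Mul(457, Rational(1, 343)), Mul(-131, Rational(1, 429))), 3), Mul(372, Pow(Add(Mul(457, Rational(1, 343)), Mul(-131, Rational(1, 429))), 2)), Mul(25171, Add(Mul(457, Rational(1, 343)), Mul(-131, Rational(1, 429)))))), -2887472) = Add(Mul(Rational(2, 9), Pow(Add(289, Add(Rational(457, 343), Rational(-131, 429))), -1), Add(284376, Pow(Add(Rational(457, 343), Rational(-131, 429)), 3), Mul(372, Pow(Add(Rational(457, 343), Rational(-131, 429)), 2)), Mul(25171, Add(Rational(457, 343), Rational(-131, 429))))), -2887472) = Add(Mul(Rational(2, 9), Pow(Add(289, Rational(151120, 147147)), -1), Add(284376, Pow(Rational(151120, 147147), 3), Mul(372, Pow(Rational(151120, 147147), 2)), Mul(25171, Rational(151120, 147147)))), -2887472) = Add(Mul(Rational(2, 9), Pow(Rational(42676603, 147147), -1), Add(284376, Rational(3451165884928000, 3186062101745523), Mul(372, Rational(22837254400, 21652239609)), Rational(3803841520, 147147))), -2887472) = Add(Mul(Rational(2, 9), Rational(147147, 42676603), Add(284376, Rational(3451165884928000, 3186062101745523), Rational(2831819545600, 7217413203), Rational(3803841520, 147147))), -2887472) = Add(Mul(Rational(2, 9), Rational(147147, 42676603), Rational(989654816689601751928, 3186062101745523)), -2887472) = Add(Rational(1979309633379203503856, 8316396304687514043), -2887472) = Rational(-24011382161055286345265440, 8316396304687514043)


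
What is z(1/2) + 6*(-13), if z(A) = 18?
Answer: -60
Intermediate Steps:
z(1/2) + 6*(-13) = 18 + 6*(-13) = 18 - 78 = -60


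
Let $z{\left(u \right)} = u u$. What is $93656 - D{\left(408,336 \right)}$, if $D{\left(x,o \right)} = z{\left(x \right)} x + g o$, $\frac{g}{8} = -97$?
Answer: $-67562920$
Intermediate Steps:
$g = -776$ ($g = 8 \left(-97\right) = -776$)
$z{\left(u \right)} = u^{2}$
$D{\left(x,o \right)} = x^{3} - 776 o$ ($D{\left(x,o \right)} = x^{2} x - 776 o = x^{3} - 776 o$)
$93656 - D{\left(408,336 \right)} = 93656 - \left(408^{3} - 260736\right) = 93656 - \left(67917312 - 260736\right) = 93656 - 67656576 = -67562920$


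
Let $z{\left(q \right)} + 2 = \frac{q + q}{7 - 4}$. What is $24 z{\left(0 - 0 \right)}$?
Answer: $-48$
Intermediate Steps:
$z{\left(q \right)} = -2 + \frac{2 q}{3}$ ($z{\left(q \right)} = -2 + \frac{q + q}{7 - 4} = -2 + \frac{2 q}{3}$)
$24 z{\left(0 - 0 \right)} = 24 \left(-2 + \frac{2 \left(0 - 0\right)}{3}\right) = 24 \left(-2 + \frac{2 \left(0 + 0\right)}{3}\right) = 24 \left(-2 + \frac{2}{3} \cdot 0\right) = 24 \left(-2 + 0\right) = 24 \left(-2\right) = -48$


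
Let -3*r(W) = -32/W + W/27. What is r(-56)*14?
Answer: 568/81 ≈ 7.0123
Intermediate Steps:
r(W) = -W/81 + 32/(3*W) (r(W) = -(-32/W + W/27)/3 = -W/81 + 32/(3*W))
r(-56)*14 = ((1/81)*(864 - 1*(-56)²)/(-56))*14 = ((1/81)*(-1/56)*(864 - 1*3136))*14 = ((1/81)*(-1/56)*(864 - 3136))*14 = ((1/81)*(-1/56)*(-2272))*14 = (284/567)*14 = 568/81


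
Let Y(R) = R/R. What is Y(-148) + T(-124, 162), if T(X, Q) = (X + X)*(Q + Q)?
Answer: -80351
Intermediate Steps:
Y(R) = 1
T(X, Q) = 4*Q*X (T(X, Q) = (2*X)*(2*Q) = 4*Q*X)
Y(-148) + T(-124, 162) = 1 + 4*162*(-124) = 1 - 80352 = -80351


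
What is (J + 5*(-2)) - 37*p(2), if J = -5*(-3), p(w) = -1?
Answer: 42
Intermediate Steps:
J = 15
(J + 5*(-2)) - 37*p(2) = (15 + 5*(-2)) - 37*(-1) = (15 - 10) + 37 = 5 + 37 = 42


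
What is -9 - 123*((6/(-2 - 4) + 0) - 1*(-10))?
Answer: -1116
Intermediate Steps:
-9 - 123*((6/(-2 - 4) + 0) - 1*(-10)) = -9 - 123*((6/(-6) + 0) + 10) = -9 - 123*((-⅙*6 + 0) + 10) = -9 - 123*((-1 + 0) + 10) = -9 - 123*(-1 + 10) = -9 - 123*9 = -9 - 1107 = -1116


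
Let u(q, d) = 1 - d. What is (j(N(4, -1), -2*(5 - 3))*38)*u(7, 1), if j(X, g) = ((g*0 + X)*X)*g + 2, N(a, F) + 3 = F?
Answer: 0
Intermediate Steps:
N(a, F) = -3 + F
j(X, g) = 2 + g*X² (j(X, g) = ((0 + X)*X)*g + 2 = (X*X)*g + 2 = X²*g + 2 = g*X² + 2 = 2 + g*X²)
(j(N(4, -1), -2*(5 - 3))*38)*u(7, 1) = ((2 + (-2*(5 - 3))*(-3 - 1)²)*38)*(1 - 1*1) = ((2 - 2*2*(-4)²)*38)*(1 - 1) = ((2 - 4*16)*38)*0 = ((2 - 64)*38)*0 = -62*38*0 = -2356*0 = 0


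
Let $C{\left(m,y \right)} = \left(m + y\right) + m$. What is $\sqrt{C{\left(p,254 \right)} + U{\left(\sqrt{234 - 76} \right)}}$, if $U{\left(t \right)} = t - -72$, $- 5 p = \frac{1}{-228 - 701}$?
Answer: $\frac{\sqrt{7033793440 + 21576025 \sqrt{158}}}{4645} \approx 18.4$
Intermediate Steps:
$p = \frac{1}{4645}$ ($p = - \frac{1}{5 \left(-228 - 701\right)} = - \frac{1}{5 \left(-929\right)} = \left(- \frac{1}{5}\right) \left(- \frac{1}{929}\right) = \frac{1}{4645} \approx 0.00021529$)
$C{\left(m,y \right)} = y + 2 m$
$U{\left(t \right)} = 72 + t$ ($U{\left(t \right)} = t + 72 = 72 + t$)
$\sqrt{C{\left(p,254 \right)} + U{\left(\sqrt{234 - 76} \right)}} = \sqrt{\left(254 + 2 \cdot \frac{1}{4645}\right) + \left(72 + \sqrt{234 - 76}\right)} = \sqrt{\left(254 + \frac{2}{4645}\right) + \left(72 + \sqrt{158}\right)} = \sqrt{\frac{1179832}{4645} + \left(72 + \sqrt{158}\right)} = \sqrt{\frac{1514272}{4645} + \sqrt{158}}$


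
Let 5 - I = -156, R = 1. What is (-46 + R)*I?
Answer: -7245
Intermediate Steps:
I = 161 (I = 5 - 1*(-156) = 5 + 156 = 161)
(-46 + R)*I = (-46 + 1)*161 = -45*161 = -7245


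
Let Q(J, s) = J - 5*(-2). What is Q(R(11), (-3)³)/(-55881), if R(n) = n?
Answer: -1/2661 ≈ -0.00037580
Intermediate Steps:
Q(J, s) = 10 + J (Q(J, s) = J + 10 = 10 + J)
Q(R(11), (-3)³)/(-55881) = (10 + 11)/(-55881) = 21*(-1/55881) = -1/2661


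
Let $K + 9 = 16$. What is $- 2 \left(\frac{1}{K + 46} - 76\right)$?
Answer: $\frac{8054}{53} \approx 151.96$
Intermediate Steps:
$K = 7$ ($K = -9 + 16 = 7$)
$- 2 \left(\frac{1}{K + 46} - 76\right) = - 2 \left(\frac{1}{7 + 46} - 76\right) = - 2 \left(\frac{1}{53} - 76\right) = \left(-2\right) \left(- \frac{4027}{53}\right) = \frac{8054}{53}$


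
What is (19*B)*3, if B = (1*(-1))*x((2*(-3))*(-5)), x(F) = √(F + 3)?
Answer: -57*√33 ≈ -327.44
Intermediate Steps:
x(F) = √(3 + F)
B = -√33 (B = (1*(-1))*√(3 + (2*(-3))*(-5)) = -√(3 - 6*(-5)) = -√(3 + 30) = -√33 ≈ -5.7446)
(19*B)*3 = (19*(-√33))*3 = -19*√33*3 = -57*√33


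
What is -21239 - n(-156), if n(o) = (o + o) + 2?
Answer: -20929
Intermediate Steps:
n(o) = 2 + 2*o (n(o) = 2*o + 2 = 2 + 2*o)
-21239 - n(-156) = -21239 - (2 + 2*(-156)) = -21239 - (2 - 312) = -21239 - 1*(-310) = -21239 + 310 = -20929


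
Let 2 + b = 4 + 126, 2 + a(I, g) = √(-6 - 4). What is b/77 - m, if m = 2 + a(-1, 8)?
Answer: 128/77 - I*√10 ≈ 1.6623 - 3.1623*I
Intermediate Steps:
a(I, g) = -2 + I*√10 (a(I, g) = -2 + √(-6 - 4) = -2 + √(-10) = -2 + I*√10)
m = I*√10 (m = 2 + (-2 + I*√10) = I*√10 ≈ 3.1623*I)
b = 128 (b = -2 + (4 + 126) = -2 + 130 = 128)
b/77 - m = 128/77 - I*√10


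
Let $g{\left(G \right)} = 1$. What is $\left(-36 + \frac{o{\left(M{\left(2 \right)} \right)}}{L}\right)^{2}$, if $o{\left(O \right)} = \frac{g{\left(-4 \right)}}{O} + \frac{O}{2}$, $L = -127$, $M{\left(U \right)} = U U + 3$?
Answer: $\frac{4103555481}{3161284} \approx 1298.1$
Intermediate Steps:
$M{\left(U \right)} = 3 + U^{2}$ ($M{\left(U \right)} = U^{2} + 3 = 3 + U^{2}$)
$o{\left(O \right)} = \frac{1}{O} + \frac{O}{2}$ ($o{\left(O \right)} = 1 \frac{1}{O} + \frac{O}{2} = \frac{1}{O} + O \frac{1}{2} = \frac{1}{O} + \frac{O}{2}$)
$\left(-36 + \frac{o{\left(M{\left(2 \right)} \right)}}{L}\right)^{2} = \left(-36 + \frac{\frac{1}{3 + 2^{2}} + \frac{3 + 2^{2}}{2}}{-127}\right)^{2} = \left(-36 + \left(\frac{1}{3 + 4} + \frac{3 + 4}{2}\right) \left(- \frac{1}{127}\right)\right)^{2} = \left(-36 + \left(\frac{1}{7} + \frac{1}{2} \cdot 7\right) \left(- \frac{1}{127}\right)\right)^{2} = \left(-36 + \left(\frac{1}{7} + \frac{7}{2}\right) \left(- \frac{1}{127}\right)\right)^{2} = \left(-36 + \frac{51}{14} \left(- \frac{1}{127}\right)\right)^{2} = \left(-36 - \frac{51}{1778}\right)^{2} = \left(- \frac{64059}{1778}\right)^{2} = \frac{4103555481}{3161284}$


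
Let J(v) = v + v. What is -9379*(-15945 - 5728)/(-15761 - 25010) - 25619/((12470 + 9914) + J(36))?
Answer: -4565699592801/915553576 ≈ -4986.8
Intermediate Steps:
J(v) = 2*v
-9379*(-15945 - 5728)/(-15761 - 25010) - 25619/((12470 + 9914) + J(36)) = -9379*(-15945 - 5728)/(-15761 - 25010) - 25619/((12470 + 9914) + 2*36) = -9379/((-40771/(-21673))) - 25619/(22384 + 72) = -9379/((-40771*(-1/21673))) - 25619/22456 = -9379/40771/21673 - 25619*1/22456 = -9379*21673/40771 - 25619/22456 = -203271067/40771 - 25619/22456 = -4565699592801/915553576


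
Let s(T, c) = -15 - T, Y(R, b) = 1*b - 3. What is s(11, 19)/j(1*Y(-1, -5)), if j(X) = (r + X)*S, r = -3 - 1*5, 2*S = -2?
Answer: -13/8 ≈ -1.6250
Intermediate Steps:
S = -1 (S = (½)*(-2) = -1)
Y(R, b) = -3 + b (Y(R, b) = b - 3 = -3 + b)
r = -8 (r = -3 - 5 = -8)
j(X) = 8 - X (j(X) = (-8 + X)*(-1) = 8 - X)
s(11, 19)/j(1*Y(-1, -5)) = (-15 - 1*11)/(8 - (-3 - 5)) = (-15 - 11)/(8 - (-8)) = -26/(8 - 1*(-8)) = -26/(8 + 8) = -26/16 = -26*1/16 = -13/8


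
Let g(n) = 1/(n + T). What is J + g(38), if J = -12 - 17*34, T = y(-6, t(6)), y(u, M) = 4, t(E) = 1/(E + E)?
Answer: -24779/42 ≈ -589.98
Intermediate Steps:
t(E) = 1/(2*E)
T = 4
J = -590 (J = -12 - 578 = -590)
g(n) = 1/(4 + n) (g(n) = 1/(n + 4) = 1/(4 + n))
J + g(38) = -590 + 1/(4 + 38) = -590 + 1/42 = -24779/42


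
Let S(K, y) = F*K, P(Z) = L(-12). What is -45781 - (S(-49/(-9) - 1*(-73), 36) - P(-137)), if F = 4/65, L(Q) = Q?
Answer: -26791729/585 ≈ -45798.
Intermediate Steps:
P(Z) = -12
F = 4/65 (F = 4*(1/65) = 4/65 ≈ 0.061538)
S(K, y) = 4*K/65
-45781 - (S(-49/(-9) - 1*(-73), 36) - P(-137)) = -45781 - (4*(-49/(-9) - 1*(-73))/65 - 1*(-12)) = -45781 - (4*(-49*(-1/9) + 73)/65 + 12) = -45781 - (4*(49/9 + 73)/65 + 12) = -45781 - ((4/65)*(706/9) + 12) = -45781 - (2824/585 + 12) = -45781 - 1*9844/585 = -45781 - 9844/585 = -26791729/585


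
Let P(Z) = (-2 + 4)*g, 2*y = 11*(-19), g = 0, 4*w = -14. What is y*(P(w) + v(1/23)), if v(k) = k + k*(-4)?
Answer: 627/46 ≈ 13.630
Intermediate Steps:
w = -7/2 (w = (¼)*(-14) = -7/2 ≈ -3.5000)
v(k) = -3*k (v(k) = k - 4*k = -3*k)
y = -209/2 (y = (11*(-19))/2 = (½)*(-209) = -209/2 ≈ -104.50)
P(Z) = 0 (P(Z) = (-2 + 4)*0 = 2*0 = 0)
y*(P(w) + v(1/23)) = -209*(0 - 3/23)/2 = -209/2*(-3/23) = 627/46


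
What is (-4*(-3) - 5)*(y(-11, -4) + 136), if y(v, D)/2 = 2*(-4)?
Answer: 840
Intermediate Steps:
y(v, D) = -16 (y(v, D) = 2*(2*(-4)) = 2*(-8) = -16)
(-4*(-3) - 5)*(y(-11, -4) + 136) = (-4*(-3) - 5)*(-16 + 136) = (12 - 5)*120 = 7*120 = 840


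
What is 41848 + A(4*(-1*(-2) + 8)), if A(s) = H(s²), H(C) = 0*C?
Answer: 41848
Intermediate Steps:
H(C) = 0
A(s) = 0
41848 + A(4*(-1*(-2) + 8)) = 41848 + 0 = 41848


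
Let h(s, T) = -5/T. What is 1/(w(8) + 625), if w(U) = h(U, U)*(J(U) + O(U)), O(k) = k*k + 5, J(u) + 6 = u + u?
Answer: 8/4605 ≈ 0.0017372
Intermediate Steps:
J(u) = -6 + 2*u (J(u) = -6 + (u + u) = -6 + 2*u)
O(k) = 5 + k**2 (O(k) = k**2 + 5 = 5 + k**2)
w(U) = -5*(-1 + U**2 + 2*U)/U (w(U) = (-5/U)*((-6 + 2*U) + (5 + U**2)) = (-5/U)*(-1 + U**2 + 2*U) = -5*(-1 + U**2 + 2*U)/U)
1/(w(8) + 625) = 1/((-10 - 5*8 + 5/8) + 625) = 1/((-10 - 40 + 5*(1/8)) + 625) = 1/((-10 - 40 + 5/8) + 625) = 1/(-395/8 + 625) = 1/(4605/8) = 8/4605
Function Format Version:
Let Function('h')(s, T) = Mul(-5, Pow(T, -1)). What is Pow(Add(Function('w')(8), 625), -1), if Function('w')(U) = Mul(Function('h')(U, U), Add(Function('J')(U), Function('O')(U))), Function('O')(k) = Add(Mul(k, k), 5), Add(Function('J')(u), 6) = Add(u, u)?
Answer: Rational(8, 4605) ≈ 0.0017372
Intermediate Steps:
Function('J')(u) = Add(-6, Mul(2, u)) (Function('J')(u) = Add(-6, Add(u, u)) = Add(-6, Mul(2, u)))
Function('O')(k) = Add(5, Pow(k, 2)) (Function('O')(k) = Add(Pow(k, 2), 5) = Add(5, Pow(k, 2)))
Function('w')(U) = Mul(-5, Pow(U, -1), Add(-1, Pow(U, 2), Mul(2, U))) (Function('w')(U) = Mul(Mul(-5, Pow(U, -1)), Add(Add(-6, Mul(2, U)), Add(5, Pow(U, 2)))) = Mul(Mul(-5, Pow(U, -1)), Add(-1, Pow(U, 2), Mul(2, U))) = Mul(-5, Pow(U, -1), Add(-1, Pow(U, 2), Mul(2, U))))
Pow(Add(Function('w')(8), 625), -1) = Pow(Add(Add(-10, Mul(-5, 8), Mul(5, Pow(8, -1))), 625), -1) = Pow(Add(Add(-10, -40, Mul(5, Rational(1, 8))), 625), -1) = Pow(Add(Add(-10, -40, Rational(5, 8)), 625), -1) = Pow(Add(Rational(-395, 8), 625), -1) = Pow(Rational(4605, 8), -1) = Rational(8, 4605)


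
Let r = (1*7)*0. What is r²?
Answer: 0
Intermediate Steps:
r = 0 (r = 7*0 = 0)
r² = 0² = 0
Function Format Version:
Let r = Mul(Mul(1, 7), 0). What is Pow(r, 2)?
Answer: 0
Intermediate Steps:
r = 0 (r = Mul(7, 0) = 0)
Pow(r, 2) = Pow(0, 2) = 0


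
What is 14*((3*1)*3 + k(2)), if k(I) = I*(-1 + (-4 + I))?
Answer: 42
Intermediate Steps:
k(I) = I*(-5 + I)
14*((3*1)*3 + k(2)) = 14*((3*1)*3 + 2*(-5 + 2)) = 14*(3*3 + 2*(-3)) = 14*(9 - 6) = 14*3 = 42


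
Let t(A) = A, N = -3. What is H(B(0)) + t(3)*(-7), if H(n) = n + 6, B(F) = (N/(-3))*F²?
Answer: -15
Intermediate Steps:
B(F) = F² (B(F) = (-3/(-3))*F² = (-3*(-⅓))*F² = 1*F² = F²)
H(n) = 6 + n
H(B(0)) + t(3)*(-7) = (6 + 0²) + 3*(-7) = (6 + 0) - 21 = 6 - 21 = -15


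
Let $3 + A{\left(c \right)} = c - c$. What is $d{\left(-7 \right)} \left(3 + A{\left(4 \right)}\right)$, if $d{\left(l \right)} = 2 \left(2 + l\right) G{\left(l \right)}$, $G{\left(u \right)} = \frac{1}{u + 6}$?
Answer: $0$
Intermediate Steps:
$G{\left(u \right)} = \frac{1}{6 + u}$
$A{\left(c \right)} = -3$ ($A{\left(c \right)} = -3 + \left(c - c\right) = -3 + 0 = -3$)
$d{\left(l \right)} = \frac{4 + 2 l}{6 + l}$ ($d{\left(l \right)} = \frac{2 \left(2 + l\right)}{6 + l} = \frac{4 + 2 l}{6 + l}$)
$d{\left(-7 \right)} \left(3 + A{\left(4 \right)}\right) = \frac{2 \left(2 - 7\right)}{6 - 7} \left(3 - 3\right) = 2 \frac{1}{-1} \left(-5\right) 0 = 2 \left(-1\right) \left(-5\right) 0 = 10 \cdot 0 = 0$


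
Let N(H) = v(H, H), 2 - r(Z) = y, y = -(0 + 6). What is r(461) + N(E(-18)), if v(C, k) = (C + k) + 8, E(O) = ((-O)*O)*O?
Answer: 11680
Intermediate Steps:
y = -6 (y = -1*6 = -6)
r(Z) = 8 (r(Z) = 2 - 1*(-6) = 2 + 6 = 8)
E(O) = -O**3 (E(O) = (-O**2)*O = -O**3)
v(C, k) = 8 + C + k
N(H) = 8 + 2*H (N(H) = 8 + H + H = 8 + 2*H)
r(461) + N(E(-18)) = 8 + (8 + 2*(-1*(-18)**3)) = 8 + (8 + 2*(-1*(-5832))) = 8 + (8 + 2*5832) = 8 + (8 + 11664) = 8 + 11672 = 11680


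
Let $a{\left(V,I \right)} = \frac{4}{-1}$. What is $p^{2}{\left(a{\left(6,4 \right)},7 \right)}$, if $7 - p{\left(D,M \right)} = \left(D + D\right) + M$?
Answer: $64$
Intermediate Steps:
$a{\left(V,I \right)} = -4$ ($a{\left(V,I \right)} = 4 \left(-1\right) = -4$)
$p{\left(D,M \right)} = 7 - M - 2 D$ ($p{\left(D,M \right)} = 7 - \left(\left(D + D\right) + M\right) = 7 - \left(2 D + M\right) = 7 - \left(M + 2 D\right) = 7 - M - 2 D$)
$p^{2}{\left(a{\left(6,4 \right)},7 \right)} = \left(7 - 7 - -8\right)^{2} = \left(7 - 7 + 8\right)^{2} = 8^{2} = 64$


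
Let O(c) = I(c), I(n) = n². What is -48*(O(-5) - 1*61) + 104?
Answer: 1832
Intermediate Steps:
O(c) = c²
-48*(O(-5) - 1*61) + 104 = -48*((-5)² - 1*61) + 104 = -48*(25 - 61) + 104 = -48*(-36) + 104 = 1728 + 104 = 1832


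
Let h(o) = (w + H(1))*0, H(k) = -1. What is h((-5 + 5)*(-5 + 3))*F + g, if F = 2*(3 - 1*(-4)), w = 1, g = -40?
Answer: -40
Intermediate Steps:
F = 14 (F = 2*(3 + 4) = 2*7 = 14)
h(o) = 0 (h(o) = (1 - 1)*0 = 0*0 = 0)
h((-5 + 5)*(-5 + 3))*F + g = 0*14 - 40 = 0 - 40 = -40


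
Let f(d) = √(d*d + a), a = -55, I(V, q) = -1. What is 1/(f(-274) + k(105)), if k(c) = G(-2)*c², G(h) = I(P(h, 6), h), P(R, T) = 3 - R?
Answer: -3675/40491868 - √75021/121475604 ≈ -9.3014e-5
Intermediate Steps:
f(d) = √(-55 + d²) (f(d) = √(d*d - 55) = √(d² - 55) = √(-55 + d²))
G(h) = -1
k(c) = -c²
1/(f(-274) + k(105)) = 1/(√(-55 + (-274)²) - 1*105²) = 1/(√(-55 + 75076) - 1*11025) = 1/(√75021 - 11025) = 1/(-11025 + √75021)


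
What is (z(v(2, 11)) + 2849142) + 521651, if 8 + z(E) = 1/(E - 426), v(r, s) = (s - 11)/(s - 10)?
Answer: 1435954409/426 ≈ 3.3708e+6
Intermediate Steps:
v(r, s) = (-11 + s)/(-10 + s)
z(E) = -8 + 1/(-426 + E) (z(E) = -8 + 1/(E - 426) = -8 + 1/(-426 + E))
(z(v(2, 11)) + 2849142) + 521651 = ((3409 - 8*(-11 + 11)/(-10 + 11))/(-426 + (-11 + 11)/(-10 + 11)) + 2849142) + 521651 = ((3409 - 8*0/1)/(-426 + 0/1) + 2849142) + 521651 = ((3409 - 8*0)/(-426 + 1*0) + 2849142) + 521651 = ((3409 - 8*0)/(-426 + 0) + 2849142) + 521651 = ((3409 + 0)/(-426) + 2849142) + 521651 = (-1/426*3409 + 2849142) + 521651 = (-3409/426 + 2849142) + 521651 = 1213731083/426 + 521651 = 1435954409/426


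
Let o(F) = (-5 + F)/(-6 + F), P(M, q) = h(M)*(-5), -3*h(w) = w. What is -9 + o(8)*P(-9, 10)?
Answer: -63/2 ≈ -31.500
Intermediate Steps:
h(w) = -w/3
P(M, q) = 5*M/3 (P(M, q) = -M/3*(-5) = 5*M/3)
o(F) = (-5 + F)/(-6 + F)
-9 + o(8)*P(-9, 10) = -9 + ((-5 + 8)/(-6 + 8))*((5/3)*(-9)) = -9 + (3/2)*(-15) = -9 - 45/2 = -63/2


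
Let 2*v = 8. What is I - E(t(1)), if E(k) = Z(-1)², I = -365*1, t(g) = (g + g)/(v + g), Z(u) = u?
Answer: -366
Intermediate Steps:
v = 4 (v = (½)*8 = 4)
t(g) = 2*g/(4 + g) (t(g) = (g + g)/(4 + g) = (2*g)/(4 + g) = 2*g/(4 + g))
I = -365
E(k) = 1 (E(k) = (-1)² = 1)
I - E(t(1)) = -365 - 1*1 = -365 - 1 = -366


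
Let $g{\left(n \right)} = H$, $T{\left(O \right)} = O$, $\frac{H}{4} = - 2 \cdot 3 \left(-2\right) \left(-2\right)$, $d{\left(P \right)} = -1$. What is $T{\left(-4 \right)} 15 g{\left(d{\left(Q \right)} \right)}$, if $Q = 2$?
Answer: $5760$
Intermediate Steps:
$H = -96$ ($H = 4 \left(- 2 \cdot 3 \left(-2\right) \left(-2\right)\right) = 4 \left(- 2 \left(\left(-6\right) \left(-2\right)\right)\right) = 4 \left(\left(-2\right) 12\right) = 4 \left(-24\right) = -96$)
$g{\left(n \right)} = -96$
$T{\left(-4 \right)} 15 g{\left(d{\left(Q \right)} \right)} = \left(-4\right) 15 \left(-96\right) = \left(-60\right) \left(-96\right) = 5760$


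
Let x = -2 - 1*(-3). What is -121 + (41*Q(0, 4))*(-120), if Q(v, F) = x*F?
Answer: -19801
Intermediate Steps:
x = 1 (x = -2 + 3 = 1)
Q(v, F) = F (Q(v, F) = 1*F = F)
-121 + (41*Q(0, 4))*(-120) = -121 + (41*4)*(-120) = -121 + 164*(-120) = -121 - 19680 = -19801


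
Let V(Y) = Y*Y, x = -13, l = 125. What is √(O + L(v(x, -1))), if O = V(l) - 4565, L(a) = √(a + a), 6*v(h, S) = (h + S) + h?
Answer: √(11060 + 3*I) ≈ 105.17 + 0.014*I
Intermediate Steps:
V(Y) = Y²
v(h, S) = h/3 + S/6 (v(h, S) = ((h + S) + h)/6 = ((S + h) + h)/6 = (S + 2*h)/6 = h/3 + S/6)
L(a) = √2*√a (L(a) = √(2*a) = √2*√a)
O = 11060 (O = 125² - 4565 = 15625 - 4565 = 11060)
√(O + L(v(x, -1))) = √(11060 + √2*√((⅓)*(-13) + (⅙)*(-1))) = √(11060 + √2*√(-13/3 - ⅙)) = √(11060 + √2*√(-9/2)) = √(11060 + √2*(3*I*√2/2)) = √(11060 + 3*I)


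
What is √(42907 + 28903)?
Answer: √71810 ≈ 267.97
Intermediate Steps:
√(42907 + 28903) = √71810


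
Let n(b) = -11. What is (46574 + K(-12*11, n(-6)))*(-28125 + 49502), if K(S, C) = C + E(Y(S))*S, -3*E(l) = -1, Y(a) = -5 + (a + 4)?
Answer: 994436663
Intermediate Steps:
Y(a) = -1 + a (Y(a) = -5 + (4 + a) = -1 + a)
E(l) = ⅓ (E(l) = -⅓*(-1) = ⅓)
K(S, C) = C + S/3
(46574 + K(-12*11, n(-6)))*(-28125 + 49502) = (46574 + (-11 + (-12*11)/3))*(-28125 + 49502) = (46574 + (-11 + (⅓)*(-132)))*21377 = (46574 + (-11 - 44))*21377 = (46574 - 55)*21377 = 46519*21377 = 994436663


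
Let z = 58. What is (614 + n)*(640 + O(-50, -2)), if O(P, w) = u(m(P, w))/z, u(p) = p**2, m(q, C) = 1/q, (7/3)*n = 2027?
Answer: 137595887197/145000 ≈ 9.4894e+5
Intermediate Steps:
n = 6081/7 (n = (3/7)*2027 = 6081/7 ≈ 868.71)
O(P, w) = 1/(58*P**2) (O(P, w) = (1/P)**2/58 = (1/58)/P**2 = 1/(58*P**2))
(614 + n)*(640 + O(-50, -2)) = (614 + 6081/7)*(640 + (1/58)/(-50)**2) = 10379*(640 + (1/58)*(1/2500))/7 = 10379*(640 + 1/145000)/7 = (10379/7)*(92800001/145000) = 137595887197/145000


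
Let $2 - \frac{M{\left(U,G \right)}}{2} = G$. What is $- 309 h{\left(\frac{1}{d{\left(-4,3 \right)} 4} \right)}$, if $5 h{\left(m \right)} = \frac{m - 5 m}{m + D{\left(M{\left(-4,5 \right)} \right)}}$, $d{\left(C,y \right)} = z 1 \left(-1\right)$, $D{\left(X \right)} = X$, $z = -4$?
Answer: $- \frac{1236}{475} \approx -2.6021$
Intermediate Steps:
$M{\left(U,G \right)} = 4 - 2 G$
$d{\left(C,y \right)} = 4$ ($d{\left(C,y \right)} = \left(-4\right) 1 \left(-1\right) = \left(-4\right) \left(-1\right) = 4$)
$h{\left(m \right)} = - \frac{4 m}{5 \left(-6 + m\right)}$ ($h{\left(m \right)} = \frac{\left(m - 5 m\right) \frac{1}{m + \left(4 - 10\right)}}{5} = \frac{- 4 m \frac{1}{m + \left(4 - 10\right)}}{5} = \frac{- 4 m \frac{1}{m - 6}}{5} = \frac{- 4 m \frac{1}{-6 + m}}{5} = \frac{\left(-4\right) m \frac{1}{-6 + m}}{5} = - \frac{4 m}{5 \left(-6 + m\right)}$)
$- 309 h{\left(\frac{1}{d{\left(-4,3 \right)} 4} \right)} = - 309 \left(- \frac{4 \frac{1}{4 \cdot 4}}{-30 + 5 \frac{1}{4 \cdot 4}}\right) = - 309 \left(- \frac{4 \cdot \frac{1}{4} \cdot \frac{1}{4}}{-30 + 5 \cdot \frac{1}{4} \cdot \frac{1}{4}}\right) = - 309 \left(\left(-4\right) \frac{1}{16} \frac{1}{-30 + 5 \cdot \frac{1}{16}}\right) = - 309 \left(\left(-4\right) \frac{1}{16} \frac{1}{-30 + \frac{5}{16}}\right) = - 309 \left(\left(-4\right) \frac{1}{16} \frac{1}{- \frac{475}{16}}\right) = - 309 \left(\left(-4\right) \frac{1}{16} \left(- \frac{16}{475}\right)\right) = \left(-309\right) \frac{4}{475} = - \frac{1236}{475}$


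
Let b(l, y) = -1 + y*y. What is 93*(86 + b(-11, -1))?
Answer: 7998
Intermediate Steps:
b(l, y) = -1 + y²
93*(86 + b(-11, -1)) = 93*(86 + (-1 + (-1)²)) = 93*(86 + (-1 + 1)) = 93*(86 + 0) = 93*86 = 7998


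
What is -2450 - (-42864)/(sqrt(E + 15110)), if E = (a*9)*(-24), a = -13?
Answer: -2450 + 21432*sqrt(62)/527 ≈ -2129.8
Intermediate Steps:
E = 2808 (E = -13*9*(-24) = -117*(-24) = 2808)
-2450 - (-42864)/(sqrt(E + 15110)) = -2450 - (-42864)/(sqrt(2808 + 15110)) = -2450 - (-42864)/(sqrt(17918)) = -2450 - (-42864)/(17*sqrt(62)) = -2450 - (-42864)*sqrt(62)/1054 = -2450 - (-21432)*sqrt(62)/527 = -2450 + 21432*sqrt(62)/527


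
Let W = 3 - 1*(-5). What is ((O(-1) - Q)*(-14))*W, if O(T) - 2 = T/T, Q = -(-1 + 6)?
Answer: -896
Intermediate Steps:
Q = -5 (Q = -1*5 = -5)
O(T) = 3 (O(T) = 2 + T/T = 2 + 1 = 3)
W = 8 (W = 3 + 5 = 8)
((O(-1) - Q)*(-14))*W = ((3 - 1*(-5))*(-14))*8 = ((3 + 5)*(-14))*8 = (8*(-14))*8 = -112*8 = -896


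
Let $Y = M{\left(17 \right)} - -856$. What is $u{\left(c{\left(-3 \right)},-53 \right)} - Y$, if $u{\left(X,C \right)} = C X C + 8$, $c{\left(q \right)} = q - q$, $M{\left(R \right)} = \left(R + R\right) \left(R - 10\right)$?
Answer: $-1086$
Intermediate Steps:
$M{\left(R \right)} = 2 R \left(-10 + R\right)$
$c{\left(q \right)} = 0$
$u{\left(X,C \right)} = 8 + X C^{2}$ ($u{\left(X,C \right)} = X C^{2} + 8 = 8 + X C^{2}$)
$Y = 1094$ ($Y = 2 \cdot 17 \left(-10 + 17\right) - -856 = 2 \cdot 17 \cdot 7 + 856 = 238 + 856 = 1094$)
$u{\left(c{\left(-3 \right)},-53 \right)} - Y = \left(8 + 0 \left(-53\right)^{2}\right) - 1094 = \left(8 + 0 \cdot 2809\right) - 1094 = \left(8 + 0\right) - 1094 = 8 - 1094 = -1086$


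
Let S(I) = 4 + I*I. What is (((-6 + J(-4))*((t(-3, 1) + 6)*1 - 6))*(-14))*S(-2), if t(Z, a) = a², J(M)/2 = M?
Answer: 1568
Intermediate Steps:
J(M) = 2*M
S(I) = 4 + I²
(((-6 + J(-4))*((t(-3, 1) + 6)*1 - 6))*(-14))*S(-2) = (((-6 + 2*(-4))*((1² + 6)*1 - 6))*(-14))*(4 + (-2)²) = (((-6 - 8)*((1 + 6)*1 - 6))*(-14))*(4 + 4) = (-14*(7*1 - 6)*(-14))*8 = (-14*(7 - 6)*(-14))*8 = (-14*1*(-14))*8 = -14*(-14)*8 = 196*8 = 1568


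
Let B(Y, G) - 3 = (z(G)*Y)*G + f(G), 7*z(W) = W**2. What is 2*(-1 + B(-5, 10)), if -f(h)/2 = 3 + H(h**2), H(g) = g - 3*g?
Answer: -4456/7 ≈ -636.57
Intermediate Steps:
z(W) = W**2/7
H(g) = -2*g
f(h) = -6 + 4*h**2 (f(h) = -2*(3 - 2*h**2) = -6 + 4*h**2)
B(Y, G) = -3 + 4*G**2 + Y*G**3/7 (B(Y, G) = 3 + (((G**2/7)*Y)*G + (-6 + 4*G**2)) = 3 + ((Y*G**2/7)*G + (-6 + 4*G**2)) = 3 + (Y*G**3/7 + (-6 + 4*G**2)) = 3 + (-6 + 4*G**2 + Y*G**3/7) = -3 + 4*G**2 + Y*G**3/7)
2*(-1 + B(-5, 10)) = 2*(-1 + (-3 + 4*10**2 + (1/7)*(-5)*10**3)) = 2*(-1 + (-3 + 4*100 + (1/7)*(-5)*1000)) = 2*(-1 + (-3 + 400 - 5000/7)) = 2*(-1 - 2221/7) = 2*(-2228/7) = -4456/7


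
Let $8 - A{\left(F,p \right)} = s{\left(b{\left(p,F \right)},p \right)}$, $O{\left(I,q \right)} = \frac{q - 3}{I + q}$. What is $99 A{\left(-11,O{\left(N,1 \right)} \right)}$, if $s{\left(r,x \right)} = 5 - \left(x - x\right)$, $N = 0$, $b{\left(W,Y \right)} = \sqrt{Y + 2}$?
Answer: $297$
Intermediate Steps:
$b{\left(W,Y \right)} = \sqrt{2 + Y}$
$O{\left(I,q \right)} = \frac{-3 + q}{I + q}$
$s{\left(r,x \right)} = 5$ ($s{\left(r,x \right)} = 5 - 0 = 5 + 0 = 5$)
$A{\left(F,p \right)} = 3$ ($A{\left(F,p \right)} = 8 - 5 = 3$)
$99 A{\left(-11,O{\left(N,1 \right)} \right)} = 99 \cdot 3 = 297$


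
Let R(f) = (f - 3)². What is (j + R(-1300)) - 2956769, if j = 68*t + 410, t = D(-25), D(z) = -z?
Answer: -1256850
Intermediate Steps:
t = 25 (t = -1*(-25) = 25)
j = 2110 (j = 68*25 + 410 = 1700 + 410 = 2110)
R(f) = (-3 + f)²
(j + R(-1300)) - 2956769 = (2110 + (-3 - 1300)²) - 2956769 = (2110 + (-1303)²) - 2956769 = (2110 + 1697809) - 2956769 = 1699919 - 2956769 = -1256850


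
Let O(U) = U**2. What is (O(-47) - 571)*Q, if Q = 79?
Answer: 129402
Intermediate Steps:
(O(-47) - 571)*Q = ((-47)**2 - 571)*79 = (2209 - 571)*79 = 1638*79 = 129402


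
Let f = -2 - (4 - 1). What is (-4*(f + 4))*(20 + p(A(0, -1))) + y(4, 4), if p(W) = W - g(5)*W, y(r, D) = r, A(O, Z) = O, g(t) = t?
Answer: 84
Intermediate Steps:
f = -5 (f = -2 - 1*3 = -2 - 3 = -5)
p(W) = -4*W (p(W) = W - 5*W = -4*W)
(-4*(f + 4))*(20 + p(A(0, -1))) + y(4, 4) = (-4*(-5 + 4))*(20 - 4*0) + 4 = (-4*(-1))*(20 + 0) + 4 = 4*20 + 4 = 80 + 4 = 84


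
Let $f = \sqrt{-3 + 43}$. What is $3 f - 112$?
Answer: $-112 + 6 \sqrt{10} \approx -93.026$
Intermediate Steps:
$f = 2 \sqrt{10}$ ($f = \sqrt{40} = 2 \sqrt{10} \approx 6.3246$)
$3 f - 112 = 3 \cdot 2 \sqrt{10} - 112 = 6 \sqrt{10} - 112 = -112 + 6 \sqrt{10}$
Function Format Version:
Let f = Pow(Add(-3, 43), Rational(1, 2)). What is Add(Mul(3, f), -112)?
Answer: Add(-112, Mul(6, Pow(10, Rational(1, 2)))) ≈ -93.026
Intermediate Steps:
f = Mul(2, Pow(10, Rational(1, 2))) (f = Pow(40, Rational(1, 2)) = Mul(2, Pow(10, Rational(1, 2))) ≈ 6.3246)
Add(Mul(3, f), -112) = Add(Mul(3, Mul(2, Pow(10, Rational(1, 2)))), -112) = Add(Mul(6, Pow(10, Rational(1, 2))), -112) = Add(-112, Mul(6, Pow(10, Rational(1, 2))))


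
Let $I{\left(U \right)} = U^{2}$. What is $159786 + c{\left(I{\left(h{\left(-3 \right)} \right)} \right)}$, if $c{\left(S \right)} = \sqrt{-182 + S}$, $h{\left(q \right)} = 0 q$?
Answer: $159786 + i \sqrt{182} \approx 1.5979 \cdot 10^{5} + 13.491 i$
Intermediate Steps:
$h{\left(q \right)} = 0$
$159786 + c{\left(I{\left(h{\left(-3 \right)} \right)} \right)} = 159786 + \sqrt{-182 + 0^{2}} = 159786 + \sqrt{-182 + 0} = 159786 + \sqrt{-182} = 159786 + i \sqrt{182}$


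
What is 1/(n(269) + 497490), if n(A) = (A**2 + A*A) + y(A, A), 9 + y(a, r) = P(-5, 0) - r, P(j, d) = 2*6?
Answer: 1/641946 ≈ 1.5578e-6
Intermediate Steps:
P(j, d) = 12
y(a, r) = 3 - r (y(a, r) = -9 + (12 - r) = 3 - r)
n(A) = 3 - A + 2*A**2 (n(A) = (A**2 + A*A) + (3 - A) = (A**2 + A**2) + (3 - A) = 2*A**2 + (3 - A) = 3 - A + 2*A**2)
1/(n(269) + 497490) = 1/((3 - 1*269 + 2*269**2) + 497490) = 1/((3 - 269 + 2*72361) + 497490) = 1/((3 - 269 + 144722) + 497490) = 1/(144456 + 497490) = 1/641946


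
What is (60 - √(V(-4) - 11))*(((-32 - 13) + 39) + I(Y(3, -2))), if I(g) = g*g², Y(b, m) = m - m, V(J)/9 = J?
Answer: -360 + 6*I*√47 ≈ -360.0 + 41.134*I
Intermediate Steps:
V(J) = 9*J
Y(b, m) = 0
I(g) = g³
(60 - √(V(-4) - 11))*(((-32 - 13) + 39) + I(Y(3, -2))) = (60 - √(9*(-4) - 11))*(((-32 - 13) + 39) + 0³) = (60 - √(-36 - 11))*((-45 + 39) + 0) = (60 - √(-47))*(-6 + 0) = (60 - I*√47)*(-6) = -360 + 6*I*√47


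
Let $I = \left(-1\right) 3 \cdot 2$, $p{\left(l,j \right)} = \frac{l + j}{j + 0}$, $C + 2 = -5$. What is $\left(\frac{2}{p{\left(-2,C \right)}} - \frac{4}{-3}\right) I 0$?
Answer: $0$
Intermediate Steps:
$C = -7$ ($C = -2 - 5 = -7$)
$p{\left(l,j \right)} = \frac{j + l}{j}$
$I = -6$ ($I = \left(-3\right) 2 = -6$)
$\left(\frac{2}{p{\left(-2,C \right)}} - \frac{4}{-3}\right) I 0 = \left(\frac{2}{\frac{1}{-7} \left(-7 - 2\right)} - \frac{4}{-3}\right) \left(-6\right) 0 = \left(\frac{2}{\left(- \frac{1}{7}\right) \left(-9\right)} - - \frac{4}{3}\right) \left(-6\right) 0 = \left(\frac{2}{\frac{9}{7}} + \frac{4}{3}\right) \left(-6\right) 0 = \left(2 \cdot \frac{7}{9} + \frac{4}{3}\right) \left(-6\right) 0 = \left(\frac{14}{9} + \frac{4}{3}\right) \left(-6\right) 0 = \frac{26}{9} \left(-6\right) 0 = \left(- \frac{52}{3}\right) 0 = 0$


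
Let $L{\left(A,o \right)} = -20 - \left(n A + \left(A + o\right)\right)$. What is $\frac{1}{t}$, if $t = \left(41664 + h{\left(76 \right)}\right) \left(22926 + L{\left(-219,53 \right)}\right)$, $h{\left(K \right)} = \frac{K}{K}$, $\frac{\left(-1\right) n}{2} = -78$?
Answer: $\frac{1}{2384737940} \approx 4.1933 \cdot 10^{-10}$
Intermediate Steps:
$n = 156$ ($n = \left(-2\right) \left(-78\right) = 156$)
$h{\left(K \right)} = 1$
$L{\left(A,o \right)} = -20 - o - 157 A$ ($L{\left(A,o \right)} = -20 - \left(156 A + \left(A + o\right)\right) = -20 - \left(o + 157 A\right) = -20 - o - 157 A$)
$t = 2384737940$ ($t = \left(41664 + 1\right) \left(22926 - -34310\right) = 41665 \left(22926 - -34310\right) = 41665 \left(22926 + 34310\right) = 41665 \cdot 57236 = 2384737940$)
$\frac{1}{t} = \frac{1}{2384737940}$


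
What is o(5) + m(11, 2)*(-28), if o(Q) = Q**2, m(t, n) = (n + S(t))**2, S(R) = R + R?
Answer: -16103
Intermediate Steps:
S(R) = 2*R
m(t, n) = (n + 2*t)**2
o(5) + m(11, 2)*(-28) = 5**2 + (2 + 2*11)**2*(-28) = 25 + (2 + 22)**2*(-28) = 25 + 24**2*(-28) = 25 + 576*(-28) = 25 - 16128 = -16103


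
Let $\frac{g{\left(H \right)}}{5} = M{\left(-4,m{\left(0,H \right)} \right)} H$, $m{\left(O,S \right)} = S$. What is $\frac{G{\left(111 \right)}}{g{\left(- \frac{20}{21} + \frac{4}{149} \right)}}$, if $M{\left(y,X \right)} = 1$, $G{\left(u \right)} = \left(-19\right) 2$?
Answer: $\frac{59451}{7240} \approx 8.2115$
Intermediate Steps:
$G{\left(u \right)} = -38$
$g{\left(H \right)} = 5 H$ ($g{\left(H \right)} = 5 \cdot 1 H = 5 H$)
$\frac{G{\left(111 \right)}}{g{\left(- \frac{20}{21} + \frac{4}{149} \right)}} = - \frac{38}{5 \left(- \frac{20}{21} + \frac{4}{149}\right)} = - \frac{38}{5 \left(- \frac{2896}{3129}\right)} = - \frac{38}{- \frac{14480}{3129}} = \left(-38\right) \left(- \frac{3129}{14480}\right) = \frac{59451}{7240}$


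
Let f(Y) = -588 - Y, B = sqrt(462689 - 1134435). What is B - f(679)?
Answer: 1267 + I*sqrt(671746) ≈ 1267.0 + 819.6*I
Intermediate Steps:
B = I*sqrt(671746) (B = sqrt(-671746) = I*sqrt(671746) ≈ 819.6*I)
B - f(679) = I*sqrt(671746) - (-588 - 1*679) = I*sqrt(671746) - (-588 - 679) = I*sqrt(671746) - 1*(-1267) = I*sqrt(671746) + 1267 = 1267 + I*sqrt(671746)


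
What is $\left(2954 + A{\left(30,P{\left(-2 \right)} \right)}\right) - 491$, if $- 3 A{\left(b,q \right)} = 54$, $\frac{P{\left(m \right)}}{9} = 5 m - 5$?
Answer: $2445$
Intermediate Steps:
$P{\left(m \right)} = -45 + 45 m$ ($P{\left(m \right)} = 9 \left(5 m - 5\right) = 9 \left(-5 + 5 m\right) = -45 + 45 m$)
$A{\left(b,q \right)} = -18$ ($A{\left(b,q \right)} = \left(- \frac{1}{3}\right) 54 = -18$)
$\left(2954 + A{\left(30,P{\left(-2 \right)} \right)}\right) - 491 = \left(2954 - 18\right) - 491 = 2936 - 491 = 2445$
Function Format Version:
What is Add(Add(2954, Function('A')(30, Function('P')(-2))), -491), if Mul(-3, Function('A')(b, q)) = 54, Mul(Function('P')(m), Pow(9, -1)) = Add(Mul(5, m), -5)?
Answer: 2445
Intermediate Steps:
Function('P')(m) = Add(-45, Mul(45, m)) (Function('P')(m) = Mul(9, Add(Mul(5, m), -5)) = Mul(9, Add(-5, Mul(5, m))) = Add(-45, Mul(45, m)))
Function('A')(b, q) = -18 (Function('A')(b, q) = Mul(Rational(-1, 3), 54) = -18)
Add(Add(2954, Function('A')(30, Function('P')(-2))), -491) = Add(Add(2954, -18), -491) = Add(2936, -491) = 2445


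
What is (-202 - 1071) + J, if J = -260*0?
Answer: -1273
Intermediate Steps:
J = 0
(-202 - 1071) + J = (-202 - 1071) + 0 = -1273 + 0 = -1273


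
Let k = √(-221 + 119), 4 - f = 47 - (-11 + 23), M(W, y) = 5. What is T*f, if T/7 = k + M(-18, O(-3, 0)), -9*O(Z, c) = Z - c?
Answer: -1085 - 217*I*√102 ≈ -1085.0 - 2191.6*I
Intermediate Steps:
O(Z, c) = -Z/9 + c/9 (O(Z, c) = -(Z - c)/9 = -Z/9 + c/9)
f = -31 (f = 4 - (47 - (-11 + 23)) = 4 - (47 - 1*12) = 4 - (47 - 12) = 4 - 1*35 = 4 - 35 = -31)
k = I*√102 (k = √(-102) = I*√102 ≈ 10.1*I)
T = 35 + 7*I*√102 (T = 7*(I*√102 + 5) = 7*(5 + I*√102) = 35 + 7*I*√102 ≈ 35.0 + 70.697*I)
T*f = (35 + 7*I*√102)*(-31) = -1085 - 217*I*√102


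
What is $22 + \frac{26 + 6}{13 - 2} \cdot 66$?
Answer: $214$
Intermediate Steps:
$22 + \frac{26 + 6}{13 - 2} \cdot 66 = 22 + \frac{32}{11} \cdot 66 = 22 + 192 = 214$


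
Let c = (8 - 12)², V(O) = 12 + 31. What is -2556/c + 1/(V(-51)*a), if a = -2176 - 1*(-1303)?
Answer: -23987425/150156 ≈ -159.75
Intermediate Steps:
V(O) = 43
c = 16 (c = (-4)² = 16)
a = -873 (a = -2176 + 1303 = -873)
-2556/c + 1/(V(-51)*a) = -2556/16 + 1/(43*(-873)) = -2556*1/16 + (1/43)*(-1/873) = -639/4 - 1/37539 = -23987425/150156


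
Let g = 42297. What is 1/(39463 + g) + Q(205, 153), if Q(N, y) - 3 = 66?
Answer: 5641441/81760 ≈ 69.000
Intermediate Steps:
Q(N, y) = 69 (Q(N, y) = 3 + 66 = 69)
1/(39463 + g) + Q(205, 153) = 1/(39463 + 42297) + 69 = 1/81760 + 69 = 5641441/81760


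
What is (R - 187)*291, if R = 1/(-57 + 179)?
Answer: -6638583/122 ≈ -54415.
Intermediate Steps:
R = 1/122 ≈ 0.0081967
(R - 187)*291 = (1/122 - 187)*291 = -22813/122*291 = -6638583/122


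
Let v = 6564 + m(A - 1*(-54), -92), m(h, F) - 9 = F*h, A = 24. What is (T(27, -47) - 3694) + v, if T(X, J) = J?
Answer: -4344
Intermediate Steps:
m(h, F) = 9 + F*h
v = -603 (v = 6564 + (9 - 92*(24 - 1*(-54))) = 6564 + (9 - 92*(24 + 54)) = 6564 + (9 - 92*78) = 6564 + (9 - 7176) = 6564 - 7167 = -603)
(T(27, -47) - 3694) + v = (-47 - 3694) - 603 = -3741 - 603 = -4344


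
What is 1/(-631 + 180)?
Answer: -1/451 ≈ -0.0022173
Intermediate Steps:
1/(-631 + 180) = 1/(-451) = -1/451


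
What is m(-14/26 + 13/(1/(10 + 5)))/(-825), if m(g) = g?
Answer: -2528/10725 ≈ -0.23571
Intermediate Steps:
m(-14/26 + 13/(1/(10 + 5)))/(-825) = (-14/26 + 13/(1/(10 + 5)))/(-825) = (-14*1/26 + 13/(1/15))*(-1/825) = (-7/13 + 13/(1/15))*(-1/825) = (-7/13 + 13*15)*(-1/825) = (-7/13 + 195)*(-1/825) = (2528/13)*(-1/825) = -2528/10725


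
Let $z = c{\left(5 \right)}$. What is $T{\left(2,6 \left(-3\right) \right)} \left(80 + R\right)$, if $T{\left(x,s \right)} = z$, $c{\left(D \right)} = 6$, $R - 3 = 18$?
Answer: $606$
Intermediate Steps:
$R = 21$ ($R = 3 + 18 = 21$)
$z = 6$
$T{\left(x,s \right)} = 6$
$T{\left(2,6 \left(-3\right) \right)} \left(80 + R\right) = 6 \left(80 + 21\right) = 6 \cdot 101 = 606$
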